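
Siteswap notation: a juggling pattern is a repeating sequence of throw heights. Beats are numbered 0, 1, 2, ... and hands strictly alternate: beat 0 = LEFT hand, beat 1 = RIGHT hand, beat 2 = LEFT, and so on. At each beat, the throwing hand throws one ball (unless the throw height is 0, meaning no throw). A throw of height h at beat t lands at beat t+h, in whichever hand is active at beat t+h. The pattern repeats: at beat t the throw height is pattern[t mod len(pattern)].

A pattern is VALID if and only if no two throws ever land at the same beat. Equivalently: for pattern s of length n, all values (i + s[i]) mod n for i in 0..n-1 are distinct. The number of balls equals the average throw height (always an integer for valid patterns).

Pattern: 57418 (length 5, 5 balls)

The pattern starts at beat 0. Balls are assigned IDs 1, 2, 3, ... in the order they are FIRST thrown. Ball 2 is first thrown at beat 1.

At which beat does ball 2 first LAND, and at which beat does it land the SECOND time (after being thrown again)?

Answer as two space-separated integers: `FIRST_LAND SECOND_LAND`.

Beat 0 (L): throw ball1 h=5 -> lands@5:R; in-air after throw: [b1@5:R]
Beat 1 (R): throw ball2 h=7 -> lands@8:L; in-air after throw: [b1@5:R b2@8:L]
Beat 2 (L): throw ball3 h=4 -> lands@6:L; in-air after throw: [b1@5:R b3@6:L b2@8:L]
Beat 3 (R): throw ball4 h=1 -> lands@4:L; in-air after throw: [b4@4:L b1@5:R b3@6:L b2@8:L]
Beat 4 (L): throw ball4 h=8 -> lands@12:L; in-air after throw: [b1@5:R b3@6:L b2@8:L b4@12:L]
Beat 5 (R): throw ball1 h=5 -> lands@10:L; in-air after throw: [b3@6:L b2@8:L b1@10:L b4@12:L]
Beat 6 (L): throw ball3 h=7 -> lands@13:R; in-air after throw: [b2@8:L b1@10:L b4@12:L b3@13:R]
Beat 7 (R): throw ball5 h=4 -> lands@11:R; in-air after throw: [b2@8:L b1@10:L b5@11:R b4@12:L b3@13:R]
Beat 8 (L): throw ball2 h=1 -> lands@9:R; in-air after throw: [b2@9:R b1@10:L b5@11:R b4@12:L b3@13:R]
Beat 9 (R): throw ball2 h=8 -> lands@17:R; in-air after throw: [b1@10:L b5@11:R b4@12:L b3@13:R b2@17:R]
Ball 2: thrown@1 h=7 -> first land @8; rethrown@8 h=1 -> second land @9

Answer: 8 9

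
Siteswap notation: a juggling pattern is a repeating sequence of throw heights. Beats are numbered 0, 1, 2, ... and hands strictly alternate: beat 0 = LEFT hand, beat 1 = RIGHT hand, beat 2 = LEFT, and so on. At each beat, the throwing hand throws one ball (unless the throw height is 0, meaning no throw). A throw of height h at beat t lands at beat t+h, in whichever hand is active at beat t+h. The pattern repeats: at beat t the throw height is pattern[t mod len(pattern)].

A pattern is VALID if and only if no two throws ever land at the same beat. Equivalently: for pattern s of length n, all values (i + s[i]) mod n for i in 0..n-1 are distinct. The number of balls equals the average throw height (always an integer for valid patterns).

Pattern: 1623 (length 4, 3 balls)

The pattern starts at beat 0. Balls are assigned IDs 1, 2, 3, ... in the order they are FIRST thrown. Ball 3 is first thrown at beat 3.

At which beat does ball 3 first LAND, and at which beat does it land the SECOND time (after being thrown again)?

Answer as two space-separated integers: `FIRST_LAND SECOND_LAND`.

Beat 0 (L): throw ball1 h=1 -> lands@1:R; in-air after throw: [b1@1:R]
Beat 1 (R): throw ball1 h=6 -> lands@7:R; in-air after throw: [b1@7:R]
Beat 2 (L): throw ball2 h=2 -> lands@4:L; in-air after throw: [b2@4:L b1@7:R]
Beat 3 (R): throw ball3 h=3 -> lands@6:L; in-air after throw: [b2@4:L b3@6:L b1@7:R]
Beat 4 (L): throw ball2 h=1 -> lands@5:R; in-air after throw: [b2@5:R b3@6:L b1@7:R]
Beat 5 (R): throw ball2 h=6 -> lands@11:R; in-air after throw: [b3@6:L b1@7:R b2@11:R]
Beat 6 (L): throw ball3 h=2 -> lands@8:L; in-air after throw: [b1@7:R b3@8:L b2@11:R]
Beat 7 (R): throw ball1 h=3 -> lands@10:L; in-air after throw: [b3@8:L b1@10:L b2@11:R]
Beat 8 (L): throw ball3 h=1 -> lands@9:R; in-air after throw: [b3@9:R b1@10:L b2@11:R]
Ball 3: thrown@3 h=3 -> first land @6; rethrown@6 h=2 -> second land @8

Answer: 6 8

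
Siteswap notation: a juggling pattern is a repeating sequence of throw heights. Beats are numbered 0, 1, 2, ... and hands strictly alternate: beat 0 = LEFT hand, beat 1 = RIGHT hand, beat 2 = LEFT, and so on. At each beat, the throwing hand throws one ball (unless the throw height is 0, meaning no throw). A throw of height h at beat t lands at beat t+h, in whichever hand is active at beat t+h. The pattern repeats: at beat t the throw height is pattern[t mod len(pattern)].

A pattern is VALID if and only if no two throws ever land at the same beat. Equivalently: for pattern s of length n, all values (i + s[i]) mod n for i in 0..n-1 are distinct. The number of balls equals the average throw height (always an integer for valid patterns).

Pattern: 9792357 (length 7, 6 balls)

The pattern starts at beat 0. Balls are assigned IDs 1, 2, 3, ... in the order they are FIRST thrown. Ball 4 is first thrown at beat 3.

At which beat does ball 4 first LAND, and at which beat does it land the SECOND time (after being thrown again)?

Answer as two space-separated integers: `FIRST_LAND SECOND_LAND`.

Answer: 5 10

Derivation:
Beat 0 (L): throw ball1 h=9 -> lands@9:R; in-air after throw: [b1@9:R]
Beat 1 (R): throw ball2 h=7 -> lands@8:L; in-air after throw: [b2@8:L b1@9:R]
Beat 2 (L): throw ball3 h=9 -> lands@11:R; in-air after throw: [b2@8:L b1@9:R b3@11:R]
Beat 3 (R): throw ball4 h=2 -> lands@5:R; in-air after throw: [b4@5:R b2@8:L b1@9:R b3@11:R]
Beat 4 (L): throw ball5 h=3 -> lands@7:R; in-air after throw: [b4@5:R b5@7:R b2@8:L b1@9:R b3@11:R]
Beat 5 (R): throw ball4 h=5 -> lands@10:L; in-air after throw: [b5@7:R b2@8:L b1@9:R b4@10:L b3@11:R]
Beat 6 (L): throw ball6 h=7 -> lands@13:R; in-air after throw: [b5@7:R b2@8:L b1@9:R b4@10:L b3@11:R b6@13:R]
Beat 7 (R): throw ball5 h=9 -> lands@16:L; in-air after throw: [b2@8:L b1@9:R b4@10:L b3@11:R b6@13:R b5@16:L]
Beat 8 (L): throw ball2 h=7 -> lands@15:R; in-air after throw: [b1@9:R b4@10:L b3@11:R b6@13:R b2@15:R b5@16:L]
Beat 9 (R): throw ball1 h=9 -> lands@18:L; in-air after throw: [b4@10:L b3@11:R b6@13:R b2@15:R b5@16:L b1@18:L]
Beat 10 (L): throw ball4 h=2 -> lands@12:L; in-air after throw: [b3@11:R b4@12:L b6@13:R b2@15:R b5@16:L b1@18:L]
Ball 4: thrown@3 h=2 -> first land @5; rethrown@5 h=5 -> second land @10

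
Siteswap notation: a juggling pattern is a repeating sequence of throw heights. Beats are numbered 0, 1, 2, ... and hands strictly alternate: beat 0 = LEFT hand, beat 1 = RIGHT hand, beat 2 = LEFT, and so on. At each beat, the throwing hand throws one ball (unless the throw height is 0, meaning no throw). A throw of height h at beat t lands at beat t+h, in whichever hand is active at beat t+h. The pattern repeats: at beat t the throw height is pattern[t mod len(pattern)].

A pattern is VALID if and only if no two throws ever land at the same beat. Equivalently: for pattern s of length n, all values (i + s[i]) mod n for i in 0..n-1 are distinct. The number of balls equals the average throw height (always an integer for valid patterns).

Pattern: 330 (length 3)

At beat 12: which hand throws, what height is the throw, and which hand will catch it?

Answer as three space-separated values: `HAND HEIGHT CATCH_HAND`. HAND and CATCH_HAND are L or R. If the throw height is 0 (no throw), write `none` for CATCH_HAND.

Answer: L 3 R

Derivation:
Beat 12: 12 mod 2 = 0, so hand = L
Throw height = pattern[12 mod 3] = pattern[0] = 3
Lands at beat 12+3=15, 15 mod 2 = 1, so catch hand = R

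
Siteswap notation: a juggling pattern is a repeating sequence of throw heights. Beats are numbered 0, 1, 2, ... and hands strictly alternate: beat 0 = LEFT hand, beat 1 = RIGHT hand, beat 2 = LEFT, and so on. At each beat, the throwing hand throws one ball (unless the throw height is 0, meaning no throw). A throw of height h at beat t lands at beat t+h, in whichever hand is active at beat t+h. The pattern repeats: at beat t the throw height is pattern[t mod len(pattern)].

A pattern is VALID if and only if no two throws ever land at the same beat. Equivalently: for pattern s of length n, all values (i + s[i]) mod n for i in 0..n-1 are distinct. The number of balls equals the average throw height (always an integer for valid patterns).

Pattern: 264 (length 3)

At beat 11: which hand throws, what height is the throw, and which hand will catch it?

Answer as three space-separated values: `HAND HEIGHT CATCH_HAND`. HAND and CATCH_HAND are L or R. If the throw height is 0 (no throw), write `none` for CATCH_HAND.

Answer: R 4 R

Derivation:
Beat 11: 11 mod 2 = 1, so hand = R
Throw height = pattern[11 mod 3] = pattern[2] = 4
Lands at beat 11+4=15, 15 mod 2 = 1, so catch hand = R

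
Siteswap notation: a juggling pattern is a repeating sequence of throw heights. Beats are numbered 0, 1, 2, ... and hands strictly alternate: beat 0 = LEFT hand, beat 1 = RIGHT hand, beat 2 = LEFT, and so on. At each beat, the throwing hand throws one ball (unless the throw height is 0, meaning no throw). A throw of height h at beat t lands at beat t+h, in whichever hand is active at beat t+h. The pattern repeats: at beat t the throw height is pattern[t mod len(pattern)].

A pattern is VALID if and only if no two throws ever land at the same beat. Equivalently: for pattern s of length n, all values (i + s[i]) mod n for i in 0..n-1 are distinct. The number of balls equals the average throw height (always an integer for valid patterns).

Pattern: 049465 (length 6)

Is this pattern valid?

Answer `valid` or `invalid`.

Answer: invalid

Derivation:
i=0: (i + s[i]) mod n = (0 + 0) mod 6 = 0
i=1: (i + s[i]) mod n = (1 + 4) mod 6 = 5
i=2: (i + s[i]) mod n = (2 + 9) mod 6 = 5
i=3: (i + s[i]) mod n = (3 + 4) mod 6 = 1
i=4: (i + s[i]) mod n = (4 + 6) mod 6 = 4
i=5: (i + s[i]) mod n = (5 + 5) mod 6 = 4
Residues: [0, 5, 5, 1, 4, 4], distinct: False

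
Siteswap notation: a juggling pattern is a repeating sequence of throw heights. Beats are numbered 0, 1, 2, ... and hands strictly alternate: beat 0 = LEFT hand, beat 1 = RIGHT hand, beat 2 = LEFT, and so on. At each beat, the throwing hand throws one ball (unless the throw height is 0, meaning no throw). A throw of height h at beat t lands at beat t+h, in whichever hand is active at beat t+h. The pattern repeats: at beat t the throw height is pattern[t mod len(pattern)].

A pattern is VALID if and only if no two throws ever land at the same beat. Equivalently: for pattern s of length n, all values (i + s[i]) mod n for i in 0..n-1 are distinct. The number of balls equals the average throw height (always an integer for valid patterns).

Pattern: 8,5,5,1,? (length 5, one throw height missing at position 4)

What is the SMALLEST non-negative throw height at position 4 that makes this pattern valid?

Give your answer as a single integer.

i=0: (0 + 8) mod 5 = 3
i=1: (1 + 5) mod 5 = 1
i=2: (2 + 5) mod 5 = 2
i=3: (3 + 1) mod 5 = 4
i=4: s[i]=? (unknown)
Known residues: [1, 2, 3, 4]; need a permutation of 0..4, so missing residue r = 0
Need (4 + s) mod 5 = 0; smallest s = (0 - 4) mod 5 = 1

Answer: 1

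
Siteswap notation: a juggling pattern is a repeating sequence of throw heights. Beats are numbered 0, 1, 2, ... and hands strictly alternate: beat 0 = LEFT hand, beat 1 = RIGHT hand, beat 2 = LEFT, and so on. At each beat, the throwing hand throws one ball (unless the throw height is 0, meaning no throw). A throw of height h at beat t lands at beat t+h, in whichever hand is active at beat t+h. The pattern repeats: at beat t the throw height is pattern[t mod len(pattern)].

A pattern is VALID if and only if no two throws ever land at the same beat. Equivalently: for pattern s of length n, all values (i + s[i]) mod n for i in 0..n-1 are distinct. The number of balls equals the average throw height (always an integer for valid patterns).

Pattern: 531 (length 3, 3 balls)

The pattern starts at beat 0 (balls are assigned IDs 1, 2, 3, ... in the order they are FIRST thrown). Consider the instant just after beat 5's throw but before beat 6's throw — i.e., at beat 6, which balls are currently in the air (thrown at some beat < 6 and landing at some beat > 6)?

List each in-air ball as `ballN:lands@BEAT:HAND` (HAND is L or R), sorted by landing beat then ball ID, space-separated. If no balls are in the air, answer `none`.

Beat 0 (L): throw ball1 h=5 -> lands@5:R; in-air after throw: [b1@5:R]
Beat 1 (R): throw ball2 h=3 -> lands@4:L; in-air after throw: [b2@4:L b1@5:R]
Beat 2 (L): throw ball3 h=1 -> lands@3:R; in-air after throw: [b3@3:R b2@4:L b1@5:R]
Beat 3 (R): throw ball3 h=5 -> lands@8:L; in-air after throw: [b2@4:L b1@5:R b3@8:L]
Beat 4 (L): throw ball2 h=3 -> lands@7:R; in-air after throw: [b1@5:R b2@7:R b3@8:L]
Beat 5 (R): throw ball1 h=1 -> lands@6:L; in-air after throw: [b1@6:L b2@7:R b3@8:L]
Beat 6 (L): throw ball1 h=5 -> lands@11:R; in-air after throw: [b2@7:R b3@8:L b1@11:R]

Answer: ball2:lands@7:R ball3:lands@8:L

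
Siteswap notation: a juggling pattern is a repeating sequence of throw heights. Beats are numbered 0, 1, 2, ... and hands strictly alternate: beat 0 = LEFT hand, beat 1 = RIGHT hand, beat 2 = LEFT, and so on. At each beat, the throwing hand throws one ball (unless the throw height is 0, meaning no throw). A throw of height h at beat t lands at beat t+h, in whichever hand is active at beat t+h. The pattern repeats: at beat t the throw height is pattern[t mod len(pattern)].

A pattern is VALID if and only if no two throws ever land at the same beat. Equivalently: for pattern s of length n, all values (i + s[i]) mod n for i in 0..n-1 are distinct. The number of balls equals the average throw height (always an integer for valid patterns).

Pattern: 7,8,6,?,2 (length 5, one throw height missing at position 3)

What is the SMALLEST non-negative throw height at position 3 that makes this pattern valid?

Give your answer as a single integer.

Answer: 2

Derivation:
i=0: (0 + 7) mod 5 = 2
i=1: (1 + 8) mod 5 = 4
i=2: (2 + 6) mod 5 = 3
i=3: s[i]=? (unknown)
i=4: (4 + 2) mod 5 = 1
Known residues: [1, 2, 3, 4]; need a permutation of 0..4, so missing residue r = 0
Need (3 + s) mod 5 = 0; smallest s = (0 - 3) mod 5 = 2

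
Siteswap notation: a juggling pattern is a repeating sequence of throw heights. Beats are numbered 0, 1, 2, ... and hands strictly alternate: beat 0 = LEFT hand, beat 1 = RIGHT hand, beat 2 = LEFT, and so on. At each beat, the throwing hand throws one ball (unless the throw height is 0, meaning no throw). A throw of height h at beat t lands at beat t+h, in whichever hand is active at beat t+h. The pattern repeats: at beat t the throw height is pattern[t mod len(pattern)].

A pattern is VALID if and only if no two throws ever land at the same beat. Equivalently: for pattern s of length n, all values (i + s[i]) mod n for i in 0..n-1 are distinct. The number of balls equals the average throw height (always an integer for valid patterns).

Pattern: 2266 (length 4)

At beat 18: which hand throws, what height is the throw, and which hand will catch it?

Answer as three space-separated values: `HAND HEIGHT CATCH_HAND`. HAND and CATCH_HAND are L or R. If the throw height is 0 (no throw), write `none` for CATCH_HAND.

Answer: L 6 L

Derivation:
Beat 18: 18 mod 2 = 0, so hand = L
Throw height = pattern[18 mod 4] = pattern[2] = 6
Lands at beat 18+6=24, 24 mod 2 = 0, so catch hand = L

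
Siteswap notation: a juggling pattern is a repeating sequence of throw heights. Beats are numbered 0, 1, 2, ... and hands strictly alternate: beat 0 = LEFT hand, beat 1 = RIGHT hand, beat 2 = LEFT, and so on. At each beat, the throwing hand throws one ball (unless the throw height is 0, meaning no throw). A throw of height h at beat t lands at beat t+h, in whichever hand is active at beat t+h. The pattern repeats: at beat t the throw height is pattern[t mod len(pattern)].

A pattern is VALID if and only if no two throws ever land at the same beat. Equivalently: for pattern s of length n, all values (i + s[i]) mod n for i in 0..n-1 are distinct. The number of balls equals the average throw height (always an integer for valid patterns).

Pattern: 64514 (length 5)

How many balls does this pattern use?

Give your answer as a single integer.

Answer: 4

Derivation:
Pattern = [6, 4, 5, 1, 4], length n = 5
  position 0: throw height = 6, running sum = 6
  position 1: throw height = 4, running sum = 10
  position 2: throw height = 5, running sum = 15
  position 3: throw height = 1, running sum = 16
  position 4: throw height = 4, running sum = 20
Total sum = 20; balls = sum / n = 20 / 5 = 4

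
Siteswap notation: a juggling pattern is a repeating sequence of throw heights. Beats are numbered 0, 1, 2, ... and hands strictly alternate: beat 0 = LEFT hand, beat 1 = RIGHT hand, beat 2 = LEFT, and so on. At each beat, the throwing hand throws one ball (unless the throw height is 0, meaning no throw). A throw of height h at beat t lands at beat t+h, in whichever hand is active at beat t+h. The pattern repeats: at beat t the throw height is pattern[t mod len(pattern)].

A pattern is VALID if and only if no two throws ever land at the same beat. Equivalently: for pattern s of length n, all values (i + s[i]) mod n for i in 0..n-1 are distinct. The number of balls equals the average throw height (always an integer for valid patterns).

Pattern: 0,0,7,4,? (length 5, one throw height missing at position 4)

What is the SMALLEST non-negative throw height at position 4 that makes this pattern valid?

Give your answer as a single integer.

i=0: (0 + 0) mod 5 = 0
i=1: (1 + 0) mod 5 = 1
i=2: (2 + 7) mod 5 = 4
i=3: (3 + 4) mod 5 = 2
i=4: s[i]=? (unknown)
Known residues: [0, 1, 2, 4]; need a permutation of 0..4, so missing residue r = 3
Need (4 + s) mod 5 = 3; smallest s = (3 - 4) mod 5 = 4

Answer: 4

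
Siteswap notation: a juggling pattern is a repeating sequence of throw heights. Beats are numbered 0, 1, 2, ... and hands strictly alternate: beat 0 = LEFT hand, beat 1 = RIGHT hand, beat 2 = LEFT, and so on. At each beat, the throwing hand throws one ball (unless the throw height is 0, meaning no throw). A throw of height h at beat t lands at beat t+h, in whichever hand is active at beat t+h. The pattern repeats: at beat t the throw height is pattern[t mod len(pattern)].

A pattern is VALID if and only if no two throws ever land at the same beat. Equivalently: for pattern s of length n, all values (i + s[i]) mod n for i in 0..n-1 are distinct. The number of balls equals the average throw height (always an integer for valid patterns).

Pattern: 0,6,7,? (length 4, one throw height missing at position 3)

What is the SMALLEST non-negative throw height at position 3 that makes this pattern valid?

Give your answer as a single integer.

Answer: 3

Derivation:
i=0: (0 + 0) mod 4 = 0
i=1: (1 + 6) mod 4 = 3
i=2: (2 + 7) mod 4 = 1
i=3: s[i]=? (unknown)
Known residues: [0, 1, 3]; need a permutation of 0..3, so missing residue r = 2
Need (3 + s) mod 4 = 2; smallest s = (2 - 3) mod 4 = 3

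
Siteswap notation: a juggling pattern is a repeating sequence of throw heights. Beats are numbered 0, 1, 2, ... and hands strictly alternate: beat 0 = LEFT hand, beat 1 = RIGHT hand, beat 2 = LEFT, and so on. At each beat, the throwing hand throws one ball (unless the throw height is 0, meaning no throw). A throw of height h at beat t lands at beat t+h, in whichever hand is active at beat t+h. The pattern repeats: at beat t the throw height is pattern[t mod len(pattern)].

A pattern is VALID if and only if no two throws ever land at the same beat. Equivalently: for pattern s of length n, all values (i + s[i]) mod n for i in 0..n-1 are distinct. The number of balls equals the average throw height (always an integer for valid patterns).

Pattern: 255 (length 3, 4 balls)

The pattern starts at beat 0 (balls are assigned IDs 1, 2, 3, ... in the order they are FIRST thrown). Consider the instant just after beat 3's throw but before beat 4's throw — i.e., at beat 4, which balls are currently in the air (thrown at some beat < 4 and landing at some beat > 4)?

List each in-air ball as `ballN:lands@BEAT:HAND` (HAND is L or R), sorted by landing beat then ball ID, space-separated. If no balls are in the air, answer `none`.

Answer: ball3:lands@5:R ball2:lands@6:L ball1:lands@7:R

Derivation:
Beat 0 (L): throw ball1 h=2 -> lands@2:L; in-air after throw: [b1@2:L]
Beat 1 (R): throw ball2 h=5 -> lands@6:L; in-air after throw: [b1@2:L b2@6:L]
Beat 2 (L): throw ball1 h=5 -> lands@7:R; in-air after throw: [b2@6:L b1@7:R]
Beat 3 (R): throw ball3 h=2 -> lands@5:R; in-air after throw: [b3@5:R b2@6:L b1@7:R]
Beat 4 (L): throw ball4 h=5 -> lands@9:R; in-air after throw: [b3@5:R b2@6:L b1@7:R b4@9:R]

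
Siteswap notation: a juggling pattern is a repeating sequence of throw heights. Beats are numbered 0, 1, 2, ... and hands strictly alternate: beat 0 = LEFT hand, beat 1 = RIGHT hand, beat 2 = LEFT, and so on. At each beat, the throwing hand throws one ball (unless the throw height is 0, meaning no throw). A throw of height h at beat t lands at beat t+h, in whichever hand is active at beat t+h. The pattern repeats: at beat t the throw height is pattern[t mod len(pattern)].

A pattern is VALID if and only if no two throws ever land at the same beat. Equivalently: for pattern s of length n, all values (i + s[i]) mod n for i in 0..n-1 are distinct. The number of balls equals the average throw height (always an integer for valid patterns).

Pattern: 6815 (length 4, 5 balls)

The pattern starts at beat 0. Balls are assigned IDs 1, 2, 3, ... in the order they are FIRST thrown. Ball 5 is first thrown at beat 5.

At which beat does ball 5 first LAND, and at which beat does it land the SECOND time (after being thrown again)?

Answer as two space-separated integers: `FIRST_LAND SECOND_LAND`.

Beat 0 (L): throw ball1 h=6 -> lands@6:L; in-air after throw: [b1@6:L]
Beat 1 (R): throw ball2 h=8 -> lands@9:R; in-air after throw: [b1@6:L b2@9:R]
Beat 2 (L): throw ball3 h=1 -> lands@3:R; in-air after throw: [b3@3:R b1@6:L b2@9:R]
Beat 3 (R): throw ball3 h=5 -> lands@8:L; in-air after throw: [b1@6:L b3@8:L b2@9:R]
Beat 4 (L): throw ball4 h=6 -> lands@10:L; in-air after throw: [b1@6:L b3@8:L b2@9:R b4@10:L]
Beat 5 (R): throw ball5 h=8 -> lands@13:R; in-air after throw: [b1@6:L b3@8:L b2@9:R b4@10:L b5@13:R]
Beat 6 (L): throw ball1 h=1 -> lands@7:R; in-air after throw: [b1@7:R b3@8:L b2@9:R b4@10:L b5@13:R]
Beat 7 (R): throw ball1 h=5 -> lands@12:L; in-air after throw: [b3@8:L b2@9:R b4@10:L b1@12:L b5@13:R]
Beat 8 (L): throw ball3 h=6 -> lands@14:L; in-air after throw: [b2@9:R b4@10:L b1@12:L b5@13:R b3@14:L]
Beat 9 (R): throw ball2 h=8 -> lands@17:R; in-air after throw: [b4@10:L b1@12:L b5@13:R b3@14:L b2@17:R]
Beat 10 (L): throw ball4 h=1 -> lands@11:R; in-air after throw: [b4@11:R b1@12:L b5@13:R b3@14:L b2@17:R]
Beat 11 (R): throw ball4 h=5 -> lands@16:L; in-air after throw: [b1@12:L b5@13:R b3@14:L b4@16:L b2@17:R]
Beat 12 (L): throw ball1 h=6 -> lands@18:L; in-air after throw: [b5@13:R b3@14:L b4@16:L b2@17:R b1@18:L]
Beat 13 (R): throw ball5 h=8 -> lands@21:R; in-air after throw: [b3@14:L b4@16:L b2@17:R b1@18:L b5@21:R]
Beat 14 (L): throw ball3 h=1 -> lands@15:R; in-air after throw: [b3@15:R b4@16:L b2@17:R b1@18:L b5@21:R]
Beat 15 (R): throw ball3 h=5 -> lands@20:L; in-air after throw: [b4@16:L b2@17:R b1@18:L b3@20:L b5@21:R]
Beat 16 (L): throw ball4 h=6 -> lands@22:L; in-air after throw: [b2@17:R b1@18:L b3@20:L b5@21:R b4@22:L]
Beat 17 (R): throw ball2 h=8 -> lands@25:R; in-air after throw: [b1@18:L b3@20:L b5@21:R b4@22:L b2@25:R]
Beat 18 (L): throw ball1 h=1 -> lands@19:R; in-air after throw: [b1@19:R b3@20:L b5@21:R b4@22:L b2@25:R]
Beat 19 (R): throw ball1 h=5 -> lands@24:L; in-air after throw: [b3@20:L b5@21:R b4@22:L b1@24:L b2@25:R]
Beat 20 (L): throw ball3 h=6 -> lands@26:L; in-air after throw: [b5@21:R b4@22:L b1@24:L b2@25:R b3@26:L]
Beat 21 (R): throw ball5 h=8 -> lands@29:R; in-air after throw: [b4@22:L b1@24:L b2@25:R b3@26:L b5@29:R]
Ball 5: thrown@5 h=8 -> first land @13; rethrown@13 h=8 -> second land @21

Answer: 13 21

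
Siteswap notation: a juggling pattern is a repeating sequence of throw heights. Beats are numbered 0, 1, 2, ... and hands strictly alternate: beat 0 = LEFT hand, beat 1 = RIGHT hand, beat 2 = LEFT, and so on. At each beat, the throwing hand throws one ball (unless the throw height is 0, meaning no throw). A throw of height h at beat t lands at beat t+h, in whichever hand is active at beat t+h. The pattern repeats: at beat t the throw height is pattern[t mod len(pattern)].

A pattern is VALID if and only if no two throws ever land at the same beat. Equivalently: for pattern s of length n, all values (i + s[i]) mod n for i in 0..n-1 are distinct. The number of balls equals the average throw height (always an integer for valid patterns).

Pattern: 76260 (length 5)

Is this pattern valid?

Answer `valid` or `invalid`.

Answer: invalid

Derivation:
i=0: (i + s[i]) mod n = (0 + 7) mod 5 = 2
i=1: (i + s[i]) mod n = (1 + 6) mod 5 = 2
i=2: (i + s[i]) mod n = (2 + 2) mod 5 = 4
i=3: (i + s[i]) mod n = (3 + 6) mod 5 = 4
i=4: (i + s[i]) mod n = (4 + 0) mod 5 = 4
Residues: [2, 2, 4, 4, 4], distinct: False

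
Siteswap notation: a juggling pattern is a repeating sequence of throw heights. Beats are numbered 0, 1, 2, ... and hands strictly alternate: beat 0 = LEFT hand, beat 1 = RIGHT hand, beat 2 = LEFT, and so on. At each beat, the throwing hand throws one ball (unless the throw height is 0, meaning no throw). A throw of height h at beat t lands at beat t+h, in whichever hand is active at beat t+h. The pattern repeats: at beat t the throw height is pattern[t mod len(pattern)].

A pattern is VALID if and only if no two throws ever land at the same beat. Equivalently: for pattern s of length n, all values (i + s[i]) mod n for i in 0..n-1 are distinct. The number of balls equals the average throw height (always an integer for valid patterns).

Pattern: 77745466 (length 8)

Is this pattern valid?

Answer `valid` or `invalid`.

Answer: invalid

Derivation:
i=0: (i + s[i]) mod n = (0 + 7) mod 8 = 7
i=1: (i + s[i]) mod n = (1 + 7) mod 8 = 0
i=2: (i + s[i]) mod n = (2 + 7) mod 8 = 1
i=3: (i + s[i]) mod n = (3 + 4) mod 8 = 7
i=4: (i + s[i]) mod n = (4 + 5) mod 8 = 1
i=5: (i + s[i]) mod n = (5 + 4) mod 8 = 1
i=6: (i + s[i]) mod n = (6 + 6) mod 8 = 4
i=7: (i + s[i]) mod n = (7 + 6) mod 8 = 5
Residues: [7, 0, 1, 7, 1, 1, 4, 5], distinct: False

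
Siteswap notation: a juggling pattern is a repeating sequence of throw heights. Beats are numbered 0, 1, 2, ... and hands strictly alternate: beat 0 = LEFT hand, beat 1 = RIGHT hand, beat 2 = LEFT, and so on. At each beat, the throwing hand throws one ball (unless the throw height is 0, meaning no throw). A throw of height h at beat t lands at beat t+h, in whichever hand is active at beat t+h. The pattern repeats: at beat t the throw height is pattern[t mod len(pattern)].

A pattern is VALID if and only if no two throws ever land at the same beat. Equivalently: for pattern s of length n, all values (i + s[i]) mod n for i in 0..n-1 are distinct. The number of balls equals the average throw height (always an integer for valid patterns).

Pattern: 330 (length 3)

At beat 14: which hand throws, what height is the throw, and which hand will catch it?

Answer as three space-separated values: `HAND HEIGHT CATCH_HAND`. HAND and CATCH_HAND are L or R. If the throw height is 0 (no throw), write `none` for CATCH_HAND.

Beat 14: 14 mod 2 = 0, so hand = L
Throw height = pattern[14 mod 3] = pattern[2] = 0

Answer: L 0 none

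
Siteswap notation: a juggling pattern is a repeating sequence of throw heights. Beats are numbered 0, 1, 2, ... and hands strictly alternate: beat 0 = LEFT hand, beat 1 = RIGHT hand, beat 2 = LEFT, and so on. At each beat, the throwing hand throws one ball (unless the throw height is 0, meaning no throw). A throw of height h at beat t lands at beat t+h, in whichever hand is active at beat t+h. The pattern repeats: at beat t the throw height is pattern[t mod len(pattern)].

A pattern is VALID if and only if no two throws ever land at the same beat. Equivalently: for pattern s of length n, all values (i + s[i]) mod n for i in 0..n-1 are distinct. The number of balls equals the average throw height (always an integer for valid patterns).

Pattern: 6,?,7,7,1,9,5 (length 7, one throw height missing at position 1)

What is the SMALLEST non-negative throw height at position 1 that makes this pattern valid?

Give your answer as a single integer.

i=0: (0 + 6) mod 7 = 6
i=1: s[i]=? (unknown)
i=2: (2 + 7) mod 7 = 2
i=3: (3 + 7) mod 7 = 3
i=4: (4 + 1) mod 7 = 5
i=5: (5 + 9) mod 7 = 0
i=6: (6 + 5) mod 7 = 4
Known residues: [0, 2, 3, 4, 5, 6]; need a permutation of 0..6, so missing residue r = 1
Need (1 + s) mod 7 = 1; smallest s = (1 - 1) mod 7 = 0

Answer: 0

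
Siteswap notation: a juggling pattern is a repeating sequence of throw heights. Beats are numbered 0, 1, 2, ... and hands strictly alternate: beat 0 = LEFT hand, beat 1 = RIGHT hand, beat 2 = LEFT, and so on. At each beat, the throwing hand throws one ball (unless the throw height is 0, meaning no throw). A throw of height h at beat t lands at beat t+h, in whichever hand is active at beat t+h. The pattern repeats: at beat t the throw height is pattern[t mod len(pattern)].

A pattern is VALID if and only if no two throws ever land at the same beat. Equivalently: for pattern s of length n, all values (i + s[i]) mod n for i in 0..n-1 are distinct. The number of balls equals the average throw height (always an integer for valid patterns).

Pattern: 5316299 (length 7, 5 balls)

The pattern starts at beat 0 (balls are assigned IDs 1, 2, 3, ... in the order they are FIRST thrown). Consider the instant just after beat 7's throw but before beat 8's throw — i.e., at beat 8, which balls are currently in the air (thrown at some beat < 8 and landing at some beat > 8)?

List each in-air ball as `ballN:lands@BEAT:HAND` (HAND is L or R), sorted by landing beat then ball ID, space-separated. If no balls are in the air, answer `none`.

Answer: ball3:lands@9:R ball4:lands@12:L ball1:lands@14:L ball2:lands@15:R

Derivation:
Beat 0 (L): throw ball1 h=5 -> lands@5:R; in-air after throw: [b1@5:R]
Beat 1 (R): throw ball2 h=3 -> lands@4:L; in-air after throw: [b2@4:L b1@5:R]
Beat 2 (L): throw ball3 h=1 -> lands@3:R; in-air after throw: [b3@3:R b2@4:L b1@5:R]
Beat 3 (R): throw ball3 h=6 -> lands@9:R; in-air after throw: [b2@4:L b1@5:R b3@9:R]
Beat 4 (L): throw ball2 h=2 -> lands@6:L; in-air after throw: [b1@5:R b2@6:L b3@9:R]
Beat 5 (R): throw ball1 h=9 -> lands@14:L; in-air after throw: [b2@6:L b3@9:R b1@14:L]
Beat 6 (L): throw ball2 h=9 -> lands@15:R; in-air after throw: [b3@9:R b1@14:L b2@15:R]
Beat 7 (R): throw ball4 h=5 -> lands@12:L; in-air after throw: [b3@9:R b4@12:L b1@14:L b2@15:R]
Beat 8 (L): throw ball5 h=3 -> lands@11:R; in-air after throw: [b3@9:R b5@11:R b4@12:L b1@14:L b2@15:R]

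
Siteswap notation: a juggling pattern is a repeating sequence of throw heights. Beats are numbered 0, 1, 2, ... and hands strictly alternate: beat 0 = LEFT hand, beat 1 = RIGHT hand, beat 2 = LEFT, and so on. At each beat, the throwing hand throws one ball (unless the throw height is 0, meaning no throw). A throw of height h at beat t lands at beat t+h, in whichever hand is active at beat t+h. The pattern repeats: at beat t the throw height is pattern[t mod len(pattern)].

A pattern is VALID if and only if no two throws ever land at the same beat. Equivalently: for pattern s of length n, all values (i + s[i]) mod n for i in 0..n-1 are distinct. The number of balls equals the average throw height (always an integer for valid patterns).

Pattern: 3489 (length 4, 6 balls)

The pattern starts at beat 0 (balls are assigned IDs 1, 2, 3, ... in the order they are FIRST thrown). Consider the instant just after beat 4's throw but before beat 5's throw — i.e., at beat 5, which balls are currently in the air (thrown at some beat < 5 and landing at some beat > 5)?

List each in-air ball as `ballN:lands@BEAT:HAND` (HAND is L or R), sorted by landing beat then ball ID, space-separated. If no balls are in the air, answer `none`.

Beat 0 (L): throw ball1 h=3 -> lands@3:R; in-air after throw: [b1@3:R]
Beat 1 (R): throw ball2 h=4 -> lands@5:R; in-air after throw: [b1@3:R b2@5:R]
Beat 2 (L): throw ball3 h=8 -> lands@10:L; in-air after throw: [b1@3:R b2@5:R b3@10:L]
Beat 3 (R): throw ball1 h=9 -> lands@12:L; in-air after throw: [b2@5:R b3@10:L b1@12:L]
Beat 4 (L): throw ball4 h=3 -> lands@7:R; in-air after throw: [b2@5:R b4@7:R b3@10:L b1@12:L]
Beat 5 (R): throw ball2 h=4 -> lands@9:R; in-air after throw: [b4@7:R b2@9:R b3@10:L b1@12:L]

Answer: ball4:lands@7:R ball3:lands@10:L ball1:lands@12:L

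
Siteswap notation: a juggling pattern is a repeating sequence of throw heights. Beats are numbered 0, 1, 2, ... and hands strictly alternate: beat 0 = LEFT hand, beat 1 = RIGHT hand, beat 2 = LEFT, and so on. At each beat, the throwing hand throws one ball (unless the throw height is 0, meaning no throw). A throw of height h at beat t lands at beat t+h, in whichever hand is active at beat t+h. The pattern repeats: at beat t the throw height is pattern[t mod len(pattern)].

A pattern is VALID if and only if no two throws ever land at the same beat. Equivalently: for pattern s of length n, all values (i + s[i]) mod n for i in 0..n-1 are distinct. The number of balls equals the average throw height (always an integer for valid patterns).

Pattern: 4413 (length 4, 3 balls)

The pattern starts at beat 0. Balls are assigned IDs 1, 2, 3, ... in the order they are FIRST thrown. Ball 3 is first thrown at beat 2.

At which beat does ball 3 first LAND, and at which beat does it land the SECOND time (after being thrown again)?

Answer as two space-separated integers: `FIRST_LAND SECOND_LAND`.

Answer: 3 6

Derivation:
Beat 0 (L): throw ball1 h=4 -> lands@4:L; in-air after throw: [b1@4:L]
Beat 1 (R): throw ball2 h=4 -> lands@5:R; in-air after throw: [b1@4:L b2@5:R]
Beat 2 (L): throw ball3 h=1 -> lands@3:R; in-air after throw: [b3@3:R b1@4:L b2@5:R]
Beat 3 (R): throw ball3 h=3 -> lands@6:L; in-air after throw: [b1@4:L b2@5:R b3@6:L]
Beat 4 (L): throw ball1 h=4 -> lands@8:L; in-air after throw: [b2@5:R b3@6:L b1@8:L]
Beat 5 (R): throw ball2 h=4 -> lands@9:R; in-air after throw: [b3@6:L b1@8:L b2@9:R]
Beat 6 (L): throw ball3 h=1 -> lands@7:R; in-air after throw: [b3@7:R b1@8:L b2@9:R]
Ball 3: thrown@2 h=1 -> first land @3; rethrown@3 h=3 -> second land @6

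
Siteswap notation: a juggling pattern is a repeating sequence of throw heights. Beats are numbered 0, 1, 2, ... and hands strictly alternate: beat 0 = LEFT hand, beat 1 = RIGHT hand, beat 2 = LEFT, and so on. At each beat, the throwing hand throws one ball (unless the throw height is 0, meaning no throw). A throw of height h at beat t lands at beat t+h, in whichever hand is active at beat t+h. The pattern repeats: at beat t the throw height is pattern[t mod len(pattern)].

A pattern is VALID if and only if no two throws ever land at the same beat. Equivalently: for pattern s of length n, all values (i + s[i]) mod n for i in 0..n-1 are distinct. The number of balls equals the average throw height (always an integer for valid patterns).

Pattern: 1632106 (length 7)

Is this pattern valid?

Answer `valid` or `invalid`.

Answer: invalid

Derivation:
i=0: (i + s[i]) mod n = (0 + 1) mod 7 = 1
i=1: (i + s[i]) mod n = (1 + 6) mod 7 = 0
i=2: (i + s[i]) mod n = (2 + 3) mod 7 = 5
i=3: (i + s[i]) mod n = (3 + 2) mod 7 = 5
i=4: (i + s[i]) mod n = (4 + 1) mod 7 = 5
i=5: (i + s[i]) mod n = (5 + 0) mod 7 = 5
i=6: (i + s[i]) mod n = (6 + 6) mod 7 = 5
Residues: [1, 0, 5, 5, 5, 5, 5], distinct: False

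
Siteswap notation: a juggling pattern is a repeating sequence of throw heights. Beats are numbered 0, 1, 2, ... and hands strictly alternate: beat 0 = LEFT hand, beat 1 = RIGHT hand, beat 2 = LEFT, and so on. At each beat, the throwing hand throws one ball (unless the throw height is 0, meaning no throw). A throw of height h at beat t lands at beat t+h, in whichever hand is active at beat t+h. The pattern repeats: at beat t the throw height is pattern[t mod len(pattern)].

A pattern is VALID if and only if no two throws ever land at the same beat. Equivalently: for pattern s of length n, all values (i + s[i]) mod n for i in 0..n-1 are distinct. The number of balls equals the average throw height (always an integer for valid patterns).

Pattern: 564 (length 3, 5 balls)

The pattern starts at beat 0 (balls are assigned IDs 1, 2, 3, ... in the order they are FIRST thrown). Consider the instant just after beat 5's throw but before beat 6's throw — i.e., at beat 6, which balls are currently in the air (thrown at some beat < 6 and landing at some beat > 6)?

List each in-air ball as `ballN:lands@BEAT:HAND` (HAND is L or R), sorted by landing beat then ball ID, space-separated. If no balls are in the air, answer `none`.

Answer: ball2:lands@7:R ball4:lands@8:L ball1:lands@9:R ball5:lands@10:L

Derivation:
Beat 0 (L): throw ball1 h=5 -> lands@5:R; in-air after throw: [b1@5:R]
Beat 1 (R): throw ball2 h=6 -> lands@7:R; in-air after throw: [b1@5:R b2@7:R]
Beat 2 (L): throw ball3 h=4 -> lands@6:L; in-air after throw: [b1@5:R b3@6:L b2@7:R]
Beat 3 (R): throw ball4 h=5 -> lands@8:L; in-air after throw: [b1@5:R b3@6:L b2@7:R b4@8:L]
Beat 4 (L): throw ball5 h=6 -> lands@10:L; in-air after throw: [b1@5:R b3@6:L b2@7:R b4@8:L b5@10:L]
Beat 5 (R): throw ball1 h=4 -> lands@9:R; in-air after throw: [b3@6:L b2@7:R b4@8:L b1@9:R b5@10:L]
Beat 6 (L): throw ball3 h=5 -> lands@11:R; in-air after throw: [b2@7:R b4@8:L b1@9:R b5@10:L b3@11:R]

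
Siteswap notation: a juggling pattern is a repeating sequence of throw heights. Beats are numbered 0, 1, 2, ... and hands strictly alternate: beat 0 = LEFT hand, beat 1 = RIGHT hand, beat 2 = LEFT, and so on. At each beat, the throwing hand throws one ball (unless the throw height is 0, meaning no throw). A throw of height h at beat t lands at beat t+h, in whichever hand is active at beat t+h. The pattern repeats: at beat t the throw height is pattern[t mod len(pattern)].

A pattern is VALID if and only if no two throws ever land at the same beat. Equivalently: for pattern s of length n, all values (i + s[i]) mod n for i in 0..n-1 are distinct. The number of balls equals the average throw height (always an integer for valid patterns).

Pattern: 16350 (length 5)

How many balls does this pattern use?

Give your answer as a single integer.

Answer: 3

Derivation:
Pattern = [1, 6, 3, 5, 0], length n = 5
  position 0: throw height = 1, running sum = 1
  position 1: throw height = 6, running sum = 7
  position 2: throw height = 3, running sum = 10
  position 3: throw height = 5, running sum = 15
  position 4: throw height = 0, running sum = 15
Total sum = 15; balls = sum / n = 15 / 5 = 3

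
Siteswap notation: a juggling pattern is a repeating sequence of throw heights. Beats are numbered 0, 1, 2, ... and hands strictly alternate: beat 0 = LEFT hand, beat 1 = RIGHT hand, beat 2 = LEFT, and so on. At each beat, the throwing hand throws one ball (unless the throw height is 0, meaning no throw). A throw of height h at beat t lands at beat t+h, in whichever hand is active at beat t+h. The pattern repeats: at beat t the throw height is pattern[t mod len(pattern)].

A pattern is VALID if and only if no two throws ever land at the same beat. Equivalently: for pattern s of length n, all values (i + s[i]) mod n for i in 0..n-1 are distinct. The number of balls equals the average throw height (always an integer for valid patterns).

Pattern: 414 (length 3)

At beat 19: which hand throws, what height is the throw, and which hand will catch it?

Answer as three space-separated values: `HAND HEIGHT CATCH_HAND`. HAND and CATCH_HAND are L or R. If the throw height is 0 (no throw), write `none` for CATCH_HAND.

Answer: R 1 L

Derivation:
Beat 19: 19 mod 2 = 1, so hand = R
Throw height = pattern[19 mod 3] = pattern[1] = 1
Lands at beat 19+1=20, 20 mod 2 = 0, so catch hand = L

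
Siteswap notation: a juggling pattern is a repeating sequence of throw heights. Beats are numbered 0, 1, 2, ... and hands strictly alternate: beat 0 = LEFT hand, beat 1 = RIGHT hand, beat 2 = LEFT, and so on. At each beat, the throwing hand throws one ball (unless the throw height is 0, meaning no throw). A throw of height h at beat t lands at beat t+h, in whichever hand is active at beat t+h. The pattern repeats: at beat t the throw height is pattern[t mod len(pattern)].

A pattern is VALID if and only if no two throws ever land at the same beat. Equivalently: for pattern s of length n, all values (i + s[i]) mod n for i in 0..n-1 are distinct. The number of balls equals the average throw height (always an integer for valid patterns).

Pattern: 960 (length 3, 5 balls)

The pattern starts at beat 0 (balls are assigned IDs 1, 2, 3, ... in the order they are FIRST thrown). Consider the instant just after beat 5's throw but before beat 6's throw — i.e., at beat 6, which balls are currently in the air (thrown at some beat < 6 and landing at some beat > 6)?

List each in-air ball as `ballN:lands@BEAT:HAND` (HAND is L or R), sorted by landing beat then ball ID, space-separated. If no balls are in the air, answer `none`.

Answer: ball2:lands@7:R ball1:lands@9:R ball4:lands@10:L ball3:lands@12:L

Derivation:
Beat 0 (L): throw ball1 h=9 -> lands@9:R; in-air after throw: [b1@9:R]
Beat 1 (R): throw ball2 h=6 -> lands@7:R; in-air after throw: [b2@7:R b1@9:R]
Beat 3 (R): throw ball3 h=9 -> lands@12:L; in-air after throw: [b2@7:R b1@9:R b3@12:L]
Beat 4 (L): throw ball4 h=6 -> lands@10:L; in-air after throw: [b2@7:R b1@9:R b4@10:L b3@12:L]
Beat 6 (L): throw ball5 h=9 -> lands@15:R; in-air after throw: [b2@7:R b1@9:R b4@10:L b3@12:L b5@15:R]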